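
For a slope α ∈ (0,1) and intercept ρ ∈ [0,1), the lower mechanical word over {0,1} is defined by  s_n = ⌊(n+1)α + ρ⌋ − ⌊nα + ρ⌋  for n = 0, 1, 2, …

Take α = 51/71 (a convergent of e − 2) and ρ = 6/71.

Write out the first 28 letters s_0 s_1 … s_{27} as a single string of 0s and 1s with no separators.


0110111011011101110110111011

n=0: ⌊(1·51+6)/71⌋ − ⌊(0·51+6)/71⌋ = ⌊57/71⌋ − ⌊6/71⌋ = 0 − 0 = 0
n=1: ⌊(2·51+6)/71⌋ − ⌊(1·51+6)/71⌋ = ⌊108/71⌋ − ⌊57/71⌋ = 1 − 0 = 1
n=2: ⌊(3·51+6)/71⌋ − ⌊(2·51+6)/71⌋ = ⌊159/71⌋ − ⌊108/71⌋ = 2 − 1 = 1
n=3: ⌊(4·51+6)/71⌋ − ⌊(3·51+6)/71⌋ = ⌊210/71⌋ − ⌊159/71⌋ = 2 − 2 = 0
n=4: ⌊(5·51+6)/71⌋ − ⌊(4·51+6)/71⌋ = ⌊261/71⌋ − ⌊210/71⌋ = 3 − 2 = 1
n=5: ⌊(6·51+6)/71⌋ − ⌊(5·51+6)/71⌋ = ⌊312/71⌋ − ⌊261/71⌋ = 4 − 3 = 1
n=6: ⌊(7·51+6)/71⌋ − ⌊(6·51+6)/71⌋ = ⌊363/71⌋ − ⌊312/71⌋ = 5 − 4 = 1
n=7: ⌊(8·51+6)/71⌋ − ⌊(7·51+6)/71⌋ = ⌊414/71⌋ − ⌊363/71⌋ = 5 − 5 = 0
n=8: ⌊(9·51+6)/71⌋ − ⌊(8·51+6)/71⌋ = ⌊465/71⌋ − ⌊414/71⌋ = 6 − 5 = 1
n=9: ⌊(10·51+6)/71⌋ − ⌊(9·51+6)/71⌋ = ⌊516/71⌋ − ⌊465/71⌋ = 7 − 6 = 1
n=10: ⌊(11·51+6)/71⌋ − ⌊(10·51+6)/71⌋ = ⌊567/71⌋ − ⌊516/71⌋ = 7 − 7 = 0
n=11: ⌊(12·51+6)/71⌋ − ⌊(11·51+6)/71⌋ = ⌊618/71⌋ − ⌊567/71⌋ = 8 − 7 = 1
n=12: ⌊(13·51+6)/71⌋ − ⌊(12·51+6)/71⌋ = ⌊669/71⌋ − ⌊618/71⌋ = 9 − 8 = 1
n=13: ⌊(14·51+6)/71⌋ − ⌊(13·51+6)/71⌋ = ⌊720/71⌋ − ⌊669/71⌋ = 10 − 9 = 1
n=14: ⌊(15·51+6)/71⌋ − ⌊(14·51+6)/71⌋ = ⌊771/71⌋ − ⌊720/71⌋ = 10 − 10 = 0
n=15: ⌊(16·51+6)/71⌋ − ⌊(15·51+6)/71⌋ = ⌊822/71⌋ − ⌊771/71⌋ = 11 − 10 = 1
n=16: ⌊(17·51+6)/71⌋ − ⌊(16·51+6)/71⌋ = ⌊873/71⌋ − ⌊822/71⌋ = 12 − 11 = 1
n=17: ⌊(18·51+6)/71⌋ − ⌊(17·51+6)/71⌋ = ⌊924/71⌋ − ⌊873/71⌋ = 13 − 12 = 1
n=18: ⌊(19·51+6)/71⌋ − ⌊(18·51+6)/71⌋ = ⌊975/71⌋ − ⌊924/71⌋ = 13 − 13 = 0
n=19: ⌊(20·51+6)/71⌋ − ⌊(19·51+6)/71⌋ = ⌊1026/71⌋ − ⌊975/71⌋ = 14 − 13 = 1
n=20: ⌊(21·51+6)/71⌋ − ⌊(20·51+6)/71⌋ = ⌊1077/71⌋ − ⌊1026/71⌋ = 15 − 14 = 1
n=21: ⌊(22·51+6)/71⌋ − ⌊(21·51+6)/71⌋ = ⌊1128/71⌋ − ⌊1077/71⌋ = 15 − 15 = 0
n=22: ⌊(23·51+6)/71⌋ − ⌊(22·51+6)/71⌋ = ⌊1179/71⌋ − ⌊1128/71⌋ = 16 − 15 = 1
n=23: ⌊(24·51+6)/71⌋ − ⌊(23·51+6)/71⌋ = ⌊1230/71⌋ − ⌊1179/71⌋ = 17 − 16 = 1
n=24: ⌊(25·51+6)/71⌋ − ⌊(24·51+6)/71⌋ = ⌊1281/71⌋ − ⌊1230/71⌋ = 18 − 17 = 1
n=25: ⌊(26·51+6)/71⌋ − ⌊(25·51+6)/71⌋ = ⌊1332/71⌋ − ⌊1281/71⌋ = 18 − 18 = 0
n=26: ⌊(27·51+6)/71⌋ − ⌊(26·51+6)/71⌋ = ⌊1383/71⌋ − ⌊1332/71⌋ = 19 − 18 = 1
n=27: ⌊(28·51+6)/71⌋ − ⌊(27·51+6)/71⌋ = ⌊1434/71⌋ − ⌊1383/71⌋ = 20 − 19 = 1


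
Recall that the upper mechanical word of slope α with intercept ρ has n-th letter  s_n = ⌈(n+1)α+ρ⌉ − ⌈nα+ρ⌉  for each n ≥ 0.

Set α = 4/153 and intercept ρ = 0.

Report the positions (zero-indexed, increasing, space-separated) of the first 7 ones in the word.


0 38 76 114 153 191 229

n=0: ⌈4/153⌉−⌈0/153⌉ = 1−0 = 1  ← one
n=1: ⌈8/153⌉−⌈4/153⌉ = 1−1 = 0
n=2: ⌈12/153⌉−⌈8/153⌉ = 1−1 = 0
  …
n=38: ⌈156/153⌉−⌈152/153⌉ = 2−1 = 1  ← one
n=39: ⌈160/153⌉−⌈156/153⌉ = 2−2 = 0
n=40: ⌈164/153⌉−⌈160/153⌉ = 2−2 = 0
  …
n=76: ⌈308/153⌉−⌈304/153⌉ = 3−2 = 1  ← one
n=77: ⌈312/153⌉−⌈308/153⌉ = 3−3 = 0
n=78: ⌈316/153⌉−⌈312/153⌉ = 3−3 = 0
  …
n=114: ⌈460/153⌉−⌈456/153⌉ = 4−3 = 1  ← one
n=115: ⌈464/153⌉−⌈460/153⌉ = 4−4 = 0
n=116: ⌈468/153⌉−⌈464/153⌉ = 4−4 = 0
  …
n=153: ⌈616/153⌉−⌈612/153⌉ = 5−4 = 1  ← one
n=154: ⌈620/153⌉−⌈616/153⌉ = 5−5 = 0
n=155: ⌈624/153⌉−⌈620/153⌉ = 5−5 = 0
  …
n=191: ⌈768/153⌉−⌈764/153⌉ = 6−5 = 1  ← one
n=192: ⌈772/153⌉−⌈768/153⌉ = 6−6 = 0
n=193: ⌈776/153⌉−⌈772/153⌉ = 6−6 = 0
  …
n=229: ⌈920/153⌉−⌈916/153⌉ = 7−6 = 1  ← one
positions of the first 7 ones: 0 38 76 114 153 191 229


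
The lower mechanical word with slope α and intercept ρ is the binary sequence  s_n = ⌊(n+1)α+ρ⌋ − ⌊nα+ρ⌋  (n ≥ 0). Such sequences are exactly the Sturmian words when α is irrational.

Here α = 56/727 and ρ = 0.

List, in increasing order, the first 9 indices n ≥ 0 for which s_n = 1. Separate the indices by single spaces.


12 25 38 51 64 77 90 103 116

n=0: ⌊56/727⌋−⌊0/727⌋ = 0−0 = 0
n=1: ⌊112/727⌋−⌊56/727⌋ = 0−0 = 0
  …
n=12: ⌊728/727⌋−⌊672/727⌋ = 1−0 = 1  ← one
n=13: ⌊784/727⌋−⌊728/727⌋ = 1−1 = 0
n=14: ⌊840/727⌋−⌊784/727⌋ = 1−1 = 0
  …
n=25: ⌊1456/727⌋−⌊1400/727⌋ = 2−1 = 1  ← one
n=26: ⌊1512/727⌋−⌊1456/727⌋ = 2−2 = 0
n=27: ⌊1568/727⌋−⌊1512/727⌋ = 2−2 = 0
  …
n=38: ⌊2184/727⌋−⌊2128/727⌋ = 3−2 = 1  ← one
n=39: ⌊2240/727⌋−⌊2184/727⌋ = 3−3 = 0
n=40: ⌊2296/727⌋−⌊2240/727⌋ = 3−3 = 0
  …
n=51: ⌊2912/727⌋−⌊2856/727⌋ = 4−3 = 1  ← one
n=52: ⌊2968/727⌋−⌊2912/727⌋ = 4−4 = 0
n=53: ⌊3024/727⌋−⌊2968/727⌋ = 4−4 = 0
  …
n=64: ⌊3640/727⌋−⌊3584/727⌋ = 5−4 = 1  ← one
n=65: ⌊3696/727⌋−⌊3640/727⌋ = 5−5 = 0
n=66: ⌊3752/727⌋−⌊3696/727⌋ = 5−5 = 0
  …
n=77: ⌊4368/727⌋−⌊4312/727⌋ = 6−5 = 1  ← one
n=78: ⌊4424/727⌋−⌊4368/727⌋ = 6−6 = 0
n=79: ⌊4480/727⌋−⌊4424/727⌋ = 6−6 = 0
  …
n=90: ⌊5096/727⌋−⌊5040/727⌋ = 7−6 = 1  ← one
n=91: ⌊5152/727⌋−⌊5096/727⌋ = 7−7 = 0
n=92: ⌊5208/727⌋−⌊5152/727⌋ = 7−7 = 0
  …
n=103: ⌊5824/727⌋−⌊5768/727⌋ = 8−7 = 1  ← one
n=104: ⌊5880/727⌋−⌊5824/727⌋ = 8−8 = 0
n=105: ⌊5936/727⌋−⌊5880/727⌋ = 8−8 = 0
  …
n=116: ⌊6552/727⌋−⌊6496/727⌋ = 9−8 = 1  ← one
positions of the first 9 ones: 12 25 38 51 64 77 90 103 116


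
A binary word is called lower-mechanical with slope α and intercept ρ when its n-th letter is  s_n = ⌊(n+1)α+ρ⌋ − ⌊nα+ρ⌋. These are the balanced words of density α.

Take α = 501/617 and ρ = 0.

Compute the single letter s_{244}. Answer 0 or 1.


0

(n+1)α + ρ = (245·501) / 617 = 122745/617
nα + ρ     = (244·501) / 617 = 122244/617
⌊122745/617⌋ = 198,  ⌊122244/617⌋ = 198
s_{244} = 198 − 198 = 0


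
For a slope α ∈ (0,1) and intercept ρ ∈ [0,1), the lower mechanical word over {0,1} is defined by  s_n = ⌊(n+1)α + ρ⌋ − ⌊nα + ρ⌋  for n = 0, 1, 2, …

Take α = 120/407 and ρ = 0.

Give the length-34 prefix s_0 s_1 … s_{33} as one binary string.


0001001000100100100010010001001001

n=0: ⌊(1·120)/407⌋ − ⌊(0·120)/407⌋ = ⌊120/407⌋ − ⌊0/407⌋ = 0 − 0 = 0
n=1: ⌊(2·120)/407⌋ − ⌊(1·120)/407⌋ = ⌊240/407⌋ − ⌊120/407⌋ = 0 − 0 = 0
n=2: ⌊(3·120)/407⌋ − ⌊(2·120)/407⌋ = ⌊360/407⌋ − ⌊240/407⌋ = 0 − 0 = 0
n=3: ⌊(4·120)/407⌋ − ⌊(3·120)/407⌋ = ⌊480/407⌋ − ⌊360/407⌋ = 1 − 0 = 1
n=4: ⌊(5·120)/407⌋ − ⌊(4·120)/407⌋ = ⌊600/407⌋ − ⌊480/407⌋ = 1 − 1 = 0
n=5: ⌊(6·120)/407⌋ − ⌊(5·120)/407⌋ = ⌊720/407⌋ − ⌊600/407⌋ = 1 − 1 = 0
n=6: ⌊(7·120)/407⌋ − ⌊(6·120)/407⌋ = ⌊840/407⌋ − ⌊720/407⌋ = 2 − 1 = 1
n=7: ⌊(8·120)/407⌋ − ⌊(7·120)/407⌋ = ⌊960/407⌋ − ⌊840/407⌋ = 2 − 2 = 0
n=8: ⌊(9·120)/407⌋ − ⌊(8·120)/407⌋ = ⌊1080/407⌋ − ⌊960/407⌋ = 2 − 2 = 0
n=9: ⌊(10·120)/407⌋ − ⌊(9·120)/407⌋ = ⌊1200/407⌋ − ⌊1080/407⌋ = 2 − 2 = 0
n=10: ⌊(11·120)/407⌋ − ⌊(10·120)/407⌋ = ⌊1320/407⌋ − ⌊1200/407⌋ = 3 − 2 = 1
n=11: ⌊(12·120)/407⌋ − ⌊(11·120)/407⌋ = ⌊1440/407⌋ − ⌊1320/407⌋ = 3 − 3 = 0
n=12: ⌊(13·120)/407⌋ − ⌊(12·120)/407⌋ = ⌊1560/407⌋ − ⌊1440/407⌋ = 3 − 3 = 0
n=13: ⌊(14·120)/407⌋ − ⌊(13·120)/407⌋ = ⌊1680/407⌋ − ⌊1560/407⌋ = 4 − 3 = 1
n=14: ⌊(15·120)/407⌋ − ⌊(14·120)/407⌋ = ⌊1800/407⌋ − ⌊1680/407⌋ = 4 − 4 = 0
n=15: ⌊(16·120)/407⌋ − ⌊(15·120)/407⌋ = ⌊1920/407⌋ − ⌊1800/407⌋ = 4 − 4 = 0
n=16: ⌊(17·120)/407⌋ − ⌊(16·120)/407⌋ = ⌊2040/407⌋ − ⌊1920/407⌋ = 5 − 4 = 1
n=17: ⌊(18·120)/407⌋ − ⌊(17·120)/407⌋ = ⌊2160/407⌋ − ⌊2040/407⌋ = 5 − 5 = 0
n=18: ⌊(19·120)/407⌋ − ⌊(18·120)/407⌋ = ⌊2280/407⌋ − ⌊2160/407⌋ = 5 − 5 = 0
n=19: ⌊(20·120)/407⌋ − ⌊(19·120)/407⌋ = ⌊2400/407⌋ − ⌊2280/407⌋ = 5 − 5 = 0
n=20: ⌊(21·120)/407⌋ − ⌊(20·120)/407⌋ = ⌊2520/407⌋ − ⌊2400/407⌋ = 6 − 5 = 1
n=21: ⌊(22·120)/407⌋ − ⌊(21·120)/407⌋ = ⌊2640/407⌋ − ⌊2520/407⌋ = 6 − 6 = 0
n=22: ⌊(23·120)/407⌋ − ⌊(22·120)/407⌋ = ⌊2760/407⌋ − ⌊2640/407⌋ = 6 − 6 = 0
n=23: ⌊(24·120)/407⌋ − ⌊(23·120)/407⌋ = ⌊2880/407⌋ − ⌊2760/407⌋ = 7 − 6 = 1
n=24: ⌊(25·120)/407⌋ − ⌊(24·120)/407⌋ = ⌊3000/407⌋ − ⌊2880/407⌋ = 7 − 7 = 0
n=25: ⌊(26·120)/407⌋ − ⌊(25·120)/407⌋ = ⌊3120/407⌋ − ⌊3000/407⌋ = 7 − 7 = 0
n=26: ⌊(27·120)/407⌋ − ⌊(26·120)/407⌋ = ⌊3240/407⌋ − ⌊3120/407⌋ = 7 − 7 = 0
n=27: ⌊(28·120)/407⌋ − ⌊(27·120)/407⌋ = ⌊3360/407⌋ − ⌊3240/407⌋ = 8 − 7 = 1
n=28: ⌊(29·120)/407⌋ − ⌊(28·120)/407⌋ = ⌊3480/407⌋ − ⌊3360/407⌋ = 8 − 8 = 0
n=29: ⌊(30·120)/407⌋ − ⌊(29·120)/407⌋ = ⌊3600/407⌋ − ⌊3480/407⌋ = 8 − 8 = 0
n=30: ⌊(31·120)/407⌋ − ⌊(30·120)/407⌋ = ⌊3720/407⌋ − ⌊3600/407⌋ = 9 − 8 = 1
n=31: ⌊(32·120)/407⌋ − ⌊(31·120)/407⌋ = ⌊3840/407⌋ − ⌊3720/407⌋ = 9 − 9 = 0
n=32: ⌊(33·120)/407⌋ − ⌊(32·120)/407⌋ = ⌊3960/407⌋ − ⌊3840/407⌋ = 9 − 9 = 0
n=33: ⌊(34·120)/407⌋ − ⌊(33·120)/407⌋ = ⌊4080/407⌋ − ⌊3960/407⌋ = 10 − 9 = 1


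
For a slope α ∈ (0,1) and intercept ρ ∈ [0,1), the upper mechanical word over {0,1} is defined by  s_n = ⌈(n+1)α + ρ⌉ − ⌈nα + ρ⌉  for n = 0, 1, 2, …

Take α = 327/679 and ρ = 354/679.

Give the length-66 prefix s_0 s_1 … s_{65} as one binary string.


100101010101010101010101010100101010101010101010101010100101010101

n=0: ⌈(1·327+354)/679⌉ − ⌈(0·327+354)/679⌉ = ⌈681/679⌉ − ⌈354/679⌉ = 2 − 1 = 1
n=1: ⌈(2·327+354)/679⌉ − ⌈(1·327+354)/679⌉ = ⌈1008/679⌉ − ⌈681/679⌉ = 2 − 2 = 0
n=2: ⌈(3·327+354)/679⌉ − ⌈(2·327+354)/679⌉ = ⌈1335/679⌉ − ⌈1008/679⌉ = 2 − 2 = 0
n=3: ⌈(4·327+354)/679⌉ − ⌈(3·327+354)/679⌉ = ⌈1662/679⌉ − ⌈1335/679⌉ = 3 − 2 = 1
n=4: ⌈(5·327+354)/679⌉ − ⌈(4·327+354)/679⌉ = ⌈1989/679⌉ − ⌈1662/679⌉ = 3 − 3 = 0
n=5: ⌈(6·327+354)/679⌉ − ⌈(5·327+354)/679⌉ = ⌈2316/679⌉ − ⌈1989/679⌉ = 4 − 3 = 1
n=6: ⌈(7·327+354)/679⌉ − ⌈(6·327+354)/679⌉ = ⌈2643/679⌉ − ⌈2316/679⌉ = 4 − 4 = 0
n=7: ⌈(8·327+354)/679⌉ − ⌈(7·327+354)/679⌉ = ⌈2970/679⌉ − ⌈2643/679⌉ = 5 − 4 = 1
n=8: ⌈(9·327+354)/679⌉ − ⌈(8·327+354)/679⌉ = ⌈3297/679⌉ − ⌈2970/679⌉ = 5 − 5 = 0
n=9: ⌈(10·327+354)/679⌉ − ⌈(9·327+354)/679⌉ = ⌈3624/679⌉ − ⌈3297/679⌉ = 6 − 5 = 1
n=10: ⌈(11·327+354)/679⌉ − ⌈(10·327+354)/679⌉ = ⌈3951/679⌉ − ⌈3624/679⌉ = 6 − 6 = 0
n=11: ⌈(12·327+354)/679⌉ − ⌈(11·327+354)/679⌉ = ⌈4278/679⌉ − ⌈3951/679⌉ = 7 − 6 = 1
n=12: ⌈(13·327+354)/679⌉ − ⌈(12·327+354)/679⌉ = ⌈4605/679⌉ − ⌈4278/679⌉ = 7 − 7 = 0
n=13: ⌈(14·327+354)/679⌉ − ⌈(13·327+354)/679⌉ = ⌈4932/679⌉ − ⌈4605/679⌉ = 8 − 7 = 1
n=14: ⌈(15·327+354)/679⌉ − ⌈(14·327+354)/679⌉ = ⌈5259/679⌉ − ⌈4932/679⌉ = 8 − 8 = 0
n=15: ⌈(16·327+354)/679⌉ − ⌈(15·327+354)/679⌉ = ⌈5586/679⌉ − ⌈5259/679⌉ = 9 − 8 = 1
n=16: ⌈(17·327+354)/679⌉ − ⌈(16·327+354)/679⌉ = ⌈5913/679⌉ − ⌈5586/679⌉ = 9 − 9 = 0
n=17: ⌈(18·327+354)/679⌉ − ⌈(17·327+354)/679⌉ = ⌈6240/679⌉ − ⌈5913/679⌉ = 10 − 9 = 1
n=18: ⌈(19·327+354)/679⌉ − ⌈(18·327+354)/679⌉ = ⌈6567/679⌉ − ⌈6240/679⌉ = 10 − 10 = 0
n=19: ⌈(20·327+354)/679⌉ − ⌈(19·327+354)/679⌉ = ⌈6894/679⌉ − ⌈6567/679⌉ = 11 − 10 = 1
n=20: ⌈(21·327+354)/679⌉ − ⌈(20·327+354)/679⌉ = ⌈7221/679⌉ − ⌈6894/679⌉ = 11 − 11 = 0
n=21: ⌈(22·327+354)/679⌉ − ⌈(21·327+354)/679⌉ = ⌈7548/679⌉ − ⌈7221/679⌉ = 12 − 11 = 1
n=22: ⌈(23·327+354)/679⌉ − ⌈(22·327+354)/679⌉ = ⌈7875/679⌉ − ⌈7548/679⌉ = 12 − 12 = 0
n=23: ⌈(24·327+354)/679⌉ − ⌈(23·327+354)/679⌉ = ⌈8202/679⌉ − ⌈7875/679⌉ = 13 − 12 = 1
n=24: ⌈(25·327+354)/679⌉ − ⌈(24·327+354)/679⌉ = ⌈8529/679⌉ − ⌈8202/679⌉ = 13 − 13 = 0
n=25: ⌈(26·327+354)/679⌉ − ⌈(25·327+354)/679⌉ = ⌈8856/679⌉ − ⌈8529/679⌉ = 14 − 13 = 1
n=26: ⌈(27·327+354)/679⌉ − ⌈(26·327+354)/679⌉ = ⌈9183/679⌉ − ⌈8856/679⌉ = 14 − 14 = 0
n=27: ⌈(28·327+354)/679⌉ − ⌈(27·327+354)/679⌉ = ⌈9510/679⌉ − ⌈9183/679⌉ = 15 − 14 = 1
n=28: ⌈(29·327+354)/679⌉ − ⌈(28·327+354)/679⌉ = ⌈9837/679⌉ − ⌈9510/679⌉ = 15 − 15 = 0
n=29: ⌈(30·327+354)/679⌉ − ⌈(29·327+354)/679⌉ = ⌈10164/679⌉ − ⌈9837/679⌉ = 15 − 15 = 0
n=30: ⌈(31·327+354)/679⌉ − ⌈(30·327+354)/679⌉ = ⌈10491/679⌉ − ⌈10164/679⌉ = 16 − 15 = 1
n=31: ⌈(32·327+354)/679⌉ − ⌈(31·327+354)/679⌉ = ⌈10818/679⌉ − ⌈10491/679⌉ = 16 − 16 = 0
n=32: ⌈(33·327+354)/679⌉ − ⌈(32·327+354)/679⌉ = ⌈11145/679⌉ − ⌈10818/679⌉ = 17 − 16 = 1
n=33: ⌈(34·327+354)/679⌉ − ⌈(33·327+354)/679⌉ = ⌈11472/679⌉ − ⌈11145/679⌉ = 17 − 17 = 0
n=34: ⌈(35·327+354)/679⌉ − ⌈(34·327+354)/679⌉ = ⌈11799/679⌉ − ⌈11472/679⌉ = 18 − 17 = 1
n=35: ⌈(36·327+354)/679⌉ − ⌈(35·327+354)/679⌉ = ⌈12126/679⌉ − ⌈11799/679⌉ = 18 − 18 = 0
n=36: ⌈(37·327+354)/679⌉ − ⌈(36·327+354)/679⌉ = ⌈12453/679⌉ − ⌈12126/679⌉ = 19 − 18 = 1
n=37: ⌈(38·327+354)/679⌉ − ⌈(37·327+354)/679⌉ = ⌈12780/679⌉ − ⌈12453/679⌉ = 19 − 19 = 0
n=38: ⌈(39·327+354)/679⌉ − ⌈(38·327+354)/679⌉ = ⌈13107/679⌉ − ⌈12780/679⌉ = 20 − 19 = 1
n=39: ⌈(40·327+354)/679⌉ − ⌈(39·327+354)/679⌉ = ⌈13434/679⌉ − ⌈13107/679⌉ = 20 − 20 = 0
n=40: ⌈(41·327+354)/679⌉ − ⌈(40·327+354)/679⌉ = ⌈13761/679⌉ − ⌈13434/679⌉ = 21 − 20 = 1
n=41: ⌈(42·327+354)/679⌉ − ⌈(41·327+354)/679⌉ = ⌈14088/679⌉ − ⌈13761/679⌉ = 21 − 21 = 0
n=42: ⌈(43·327+354)/679⌉ − ⌈(42·327+354)/679⌉ = ⌈14415/679⌉ − ⌈14088/679⌉ = 22 − 21 = 1
n=43: ⌈(44·327+354)/679⌉ − ⌈(43·327+354)/679⌉ = ⌈14742/679⌉ − ⌈14415/679⌉ = 22 − 22 = 0
n=44: ⌈(45·327+354)/679⌉ − ⌈(44·327+354)/679⌉ = ⌈15069/679⌉ − ⌈14742/679⌉ = 23 − 22 = 1
n=45: ⌈(46·327+354)/679⌉ − ⌈(45·327+354)/679⌉ = ⌈15396/679⌉ − ⌈15069/679⌉ = 23 − 23 = 0
n=46: ⌈(47·327+354)/679⌉ − ⌈(46·327+354)/679⌉ = ⌈15723/679⌉ − ⌈15396/679⌉ = 24 − 23 = 1
n=47: ⌈(48·327+354)/679⌉ − ⌈(47·327+354)/679⌉ = ⌈16050/679⌉ − ⌈15723/679⌉ = 24 − 24 = 0
n=48: ⌈(49·327+354)/679⌉ − ⌈(48·327+354)/679⌉ = ⌈16377/679⌉ − ⌈16050/679⌉ = 25 − 24 = 1
n=49: ⌈(50·327+354)/679⌉ − ⌈(49·327+354)/679⌉ = ⌈16704/679⌉ − ⌈16377/679⌉ = 25 − 25 = 0
n=50: ⌈(51·327+354)/679⌉ − ⌈(50·327+354)/679⌉ = ⌈17031/679⌉ − ⌈16704/679⌉ = 26 − 25 = 1
n=51: ⌈(52·327+354)/679⌉ − ⌈(51·327+354)/679⌉ = ⌈17358/679⌉ − ⌈17031/679⌉ = 26 − 26 = 0
n=52: ⌈(53·327+354)/679⌉ − ⌈(52·327+354)/679⌉ = ⌈17685/679⌉ − ⌈17358/679⌉ = 27 − 26 = 1
n=53: ⌈(54·327+354)/679⌉ − ⌈(53·327+354)/679⌉ = ⌈18012/679⌉ − ⌈17685/679⌉ = 27 − 27 = 0
n=54: ⌈(55·327+354)/679⌉ − ⌈(54·327+354)/679⌉ = ⌈18339/679⌉ − ⌈18012/679⌉ = 28 − 27 = 1
n=55: ⌈(56·327+354)/679⌉ − ⌈(55·327+354)/679⌉ = ⌈18666/679⌉ − ⌈18339/679⌉ = 28 − 28 = 0
n=56: ⌈(57·327+354)/679⌉ − ⌈(56·327+354)/679⌉ = ⌈18993/679⌉ − ⌈18666/679⌉ = 28 − 28 = 0
n=57: ⌈(58·327+354)/679⌉ − ⌈(57·327+354)/679⌉ = ⌈19320/679⌉ − ⌈18993/679⌉ = 29 − 28 = 1
n=58: ⌈(59·327+354)/679⌉ − ⌈(58·327+354)/679⌉ = ⌈19647/679⌉ − ⌈19320/679⌉ = 29 − 29 = 0
n=59: ⌈(60·327+354)/679⌉ − ⌈(59·327+354)/679⌉ = ⌈19974/679⌉ − ⌈19647/679⌉ = 30 − 29 = 1
n=60: ⌈(61·327+354)/679⌉ − ⌈(60·327+354)/679⌉ = ⌈20301/679⌉ − ⌈19974/679⌉ = 30 − 30 = 0
n=61: ⌈(62·327+354)/679⌉ − ⌈(61·327+354)/679⌉ = ⌈20628/679⌉ − ⌈20301/679⌉ = 31 − 30 = 1
n=62: ⌈(63·327+354)/679⌉ − ⌈(62·327+354)/679⌉ = ⌈20955/679⌉ − ⌈20628/679⌉ = 31 − 31 = 0
n=63: ⌈(64·327+354)/679⌉ − ⌈(63·327+354)/679⌉ = ⌈21282/679⌉ − ⌈20955/679⌉ = 32 − 31 = 1
n=64: ⌈(65·327+354)/679⌉ − ⌈(64·327+354)/679⌉ = ⌈21609/679⌉ − ⌈21282/679⌉ = 32 − 32 = 0
n=65: ⌈(66·327+354)/679⌉ − ⌈(65·327+354)/679⌉ = ⌈21936/679⌉ − ⌈21609/679⌉ = 33 − 32 = 1


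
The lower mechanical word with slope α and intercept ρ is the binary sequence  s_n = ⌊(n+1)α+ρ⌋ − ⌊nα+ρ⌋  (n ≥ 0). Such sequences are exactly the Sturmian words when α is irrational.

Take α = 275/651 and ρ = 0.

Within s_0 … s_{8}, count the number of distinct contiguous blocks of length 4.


t_n = ⌊(n·275)/651⌋ for n = 0 … 9:
  n=0…9: ⌊0/651⌋=0 ⌊275/651⌋=0 ⌊550/651⌋=0 ⌊825/651⌋=1 ⌊1100/651⌋=1 ⌊1375/651⌋=2 ⌊1650/651⌋=2 ⌊1925/651⌋=2 ⌊2200/651⌋=3 ⌊2475/651⌋=3
s_n = t_(n+1) − t_n for n = 0 … 8 gives
prefix = 001010010
slide a length-4 window over [0..3] … [5..8] (6 windows); first occurrence of each distinct factor:
  [  0..  3] 0010
  [  1..  4] 0101
  [  2..  5] 1010
  [  3..  6] 0100
  [  4..  7] 1001
  (the other 1 window repeats one of these)
distinct factors: {0010, 0100, 0101, 1001, 1010}
count = 5  (Sturmian bound for length 4 is 5)

5


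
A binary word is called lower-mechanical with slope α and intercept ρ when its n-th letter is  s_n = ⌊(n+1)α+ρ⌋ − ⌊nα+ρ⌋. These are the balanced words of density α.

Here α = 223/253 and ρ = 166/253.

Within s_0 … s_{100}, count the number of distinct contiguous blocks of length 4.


t_n = ⌊(n·223+166)/253⌋ for n = 0 … 101:
  n=0…9: ⌊166/253⌋=0 ⌊389/253⌋=1 ⌊612/253⌋=2 ⌊835/253⌋=3 ⌊1058/253⌋=4 ⌊1281/253⌋=5 ⌊1504/253⌋=5 ⌊1727/253⌋=6 ⌊1950/253⌋=7 ⌊2173/253⌋=8
  n=10…19: ⌊2396/253⌋=9 ⌊2619/253⌋=10 ⌊2842/253⌋=11 ⌊3065/253⌋=12 ⌊3288/253⌋=12 ⌊3511/253⌋=13 ⌊3734/253⌋=14 ⌊3957/253⌋=15 ⌊4180/253⌋=16 ⌊4403/253⌋=17
  n=20…29: ⌊4626/253⌋=18 ⌊4849/253⌋=19 ⌊5072/253⌋=20 ⌊5295/253⌋=20 ⌊5518/253⌋=21 ⌊5741/253⌋=22 ⌊5964/253⌋=23 ⌊6187/253⌋=24 ⌊6410/253⌋=25 ⌊6633/253⌋=26
  n=30…39: ⌊6856/253⌋=27 ⌊7079/253⌋=27 ⌊7302/253⌋=28 ⌊7525/253⌋=29 ⌊7748/253⌋=30 ⌊7971/253⌋=31 ⌊8194/253⌋=32 ⌊8417/253⌋=33 ⌊8640/253⌋=34 ⌊8863/253⌋=35
  n=40…49: ⌊9086/253⌋=35 ⌊9309/253⌋=36 ⌊9532/253⌋=37 ⌊9755/253⌋=38 ⌊9978/253⌋=39 ⌊10201/253⌋=40 ⌊10424/253⌋=41 ⌊10647/253⌋=42 ⌊10870/253⌋=42 ⌊11093/253⌋=43
  n=50…59: ⌊11316/253⌋=44 ⌊11539/253⌋=45 ⌊11762/253⌋=46 ⌊11985/253⌋=47 ⌊12208/253⌋=48 ⌊12431/253⌋=49 ⌊12654/253⌋=50 ⌊12877/253⌋=50 ⌊13100/253⌋=51 ⌊13323/253⌋=52
  n=60…69: ⌊13546/253⌋=53 ⌊13769/253⌋=54 ⌊13992/253⌋=55 ⌊14215/253⌋=56 ⌊14438/253⌋=57 ⌊14661/253⌋=57 ⌊14884/253⌋=58 ⌊15107/253⌋=59 ⌊15330/253⌋=60 ⌊15553/253⌋=61
  n=70…79: ⌊15776/253⌋=62 ⌊15999/253⌋=63 ⌊16222/253⌋=64 ⌊16445/253⌋=65 ⌊16668/253⌋=65 ⌊16891/253⌋=66 ⌊17114/253⌋=67 ⌊17337/253⌋=68 ⌊17560/253⌋=69 ⌊17783/253⌋=70
  n=80…89: ⌊18006/253⌋=71 ⌊18229/253⌋=72 ⌊18452/253⌋=72 ⌊18675/253⌋=73 ⌊18898/253⌋=74 ⌊19121/253⌋=75 ⌊19344/253⌋=76 ⌊19567/253⌋=77 ⌊19790/253⌋=78 ⌊20013/253⌋=79
  n=90…99: ⌊20236/253⌋=79 ⌊20459/253⌋=80 ⌊20682/253⌋=81 ⌊20905/253⌋=82 ⌊21128/253⌋=83 ⌊21351/253⌋=84 ⌊21574/253⌋=85 ⌊21797/253⌋=86 ⌊22020/253⌋=87 ⌊22243/253⌋=87
  n=100…101: ⌊22466/253⌋=88 ⌊22689/253⌋=89
s_n = t_(n+1) − t_n for n = 0 … 100 gives
prefix = 11111011111110111111110111111101111111101111111011111111011111110111111110111111101111111011111111011
slide a length-4 window over [0..3] … [97..100] (98 windows); first occurrence of each distinct factor:
  [  0..  3] 1111
  [  2..  5] 1110
  [  3..  6] 1101
  [  4..  7] 1011
  [  5..  8] 0111
  (the other 93 windows repeat one of these)
distinct factors: {0111, 1011, 1101, 1110, 1111}
count = 5  (Sturmian bound for length 4 is 5)

5


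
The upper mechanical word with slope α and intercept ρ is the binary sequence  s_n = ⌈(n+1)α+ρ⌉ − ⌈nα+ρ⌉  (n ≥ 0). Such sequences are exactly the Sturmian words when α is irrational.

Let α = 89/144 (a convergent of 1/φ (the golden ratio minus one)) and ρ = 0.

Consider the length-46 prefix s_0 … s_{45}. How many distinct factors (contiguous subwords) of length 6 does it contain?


7

t_n = ⌈(n·89)/144⌉ for n = 0 … 46:
  n=0…9: ⌈0/144⌉=0 ⌈89/144⌉=1 ⌈178/144⌉=2 ⌈267/144⌉=2 ⌈356/144⌉=3 ⌈445/144⌉=4 ⌈534/144⌉=4 ⌈623/144⌉=5 ⌈712/144⌉=5 ⌈801/144⌉=6
  n=10…19: ⌈890/144⌉=7 ⌈979/144⌉=7 ⌈1068/144⌉=8 ⌈1157/144⌉=9 ⌈1246/144⌉=9 ⌈1335/144⌉=10 ⌈1424/144⌉=10 ⌈1513/144⌉=11 ⌈1602/144⌉=12 ⌈1691/144⌉=12
  n=20…29: ⌈1780/144⌉=13 ⌈1869/144⌉=13 ⌈1958/144⌉=14 ⌈2047/144⌉=15 ⌈2136/144⌉=15 ⌈2225/144⌉=16 ⌈2314/144⌉=17 ⌈2403/144⌉=17 ⌈2492/144⌉=18 ⌈2581/144⌉=18
  n=30…39: ⌈2670/144⌉=19 ⌈2759/144⌉=20 ⌈2848/144⌉=20 ⌈2937/144⌉=21 ⌈3026/144⌉=22 ⌈3115/144⌉=22 ⌈3204/144⌉=23 ⌈3293/144⌉=23 ⌈3382/144⌉=24 ⌈3471/144⌉=25
  n=40…46: ⌈3560/144⌉=25 ⌈3649/144⌉=26 ⌈3738/144⌉=26 ⌈3827/144⌉=27 ⌈3916/144⌉=28 ⌈4005/144⌉=28 ⌈4094/144⌉=29
s_n = t_(n+1) − t_n for n = 0 … 45 gives
prefix = 1101101011011010110101101101011011010110101101
slide a length-6 window over [0..5] … [40..45] (41 windows); first occurrence of each distinct factor:
  [  0..  5] 110110
  [  1..  6] 101101
  [  2..  7] 011010
  [  3..  8] 110101
  [  4..  9] 101011
  [  5.. 10] 010110
  [  7.. 12] 011011
  (the other 34 windows repeat one of these)
distinct factors: {010110, 011010, 011011, 101011, 101101, 110101, 110110}
count = 7  (Sturmian bound for length 6 is 7)


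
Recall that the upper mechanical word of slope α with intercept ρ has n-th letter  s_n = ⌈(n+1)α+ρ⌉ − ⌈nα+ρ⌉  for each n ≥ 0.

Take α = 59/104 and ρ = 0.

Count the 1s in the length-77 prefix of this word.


#1s = Σ_{n=0}^{76} s_n = Σ_{n=0}^{76} (⌈(n+1)α+ρ⌉ − ⌈nα+ρ⌉)
the sum telescopes: every ⌈nα+ρ⌉ with 0 < n < 77 appears once with + and once with −, leaving ⌈77α+ρ⌉ − ⌈0·α+ρ⌉
77α + ρ = (77·59) / 104 = 4543/104
ρ = 0/104
⌈4543/104⌉ = 44,  ⌈0/104⌉ = 0
#1s = 44 − 0 = 44

44


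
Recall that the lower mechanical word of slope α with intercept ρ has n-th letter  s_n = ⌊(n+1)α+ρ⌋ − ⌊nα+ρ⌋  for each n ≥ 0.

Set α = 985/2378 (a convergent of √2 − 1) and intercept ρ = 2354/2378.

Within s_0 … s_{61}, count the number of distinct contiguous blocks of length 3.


4

t_n = ⌊(n·985+2354)/2378⌋ for n = 0 … 62:
  n=0…9: ⌊2354/2378⌋=0 ⌊3339/2378⌋=1 ⌊4324/2378⌋=1 ⌊5309/2378⌋=2 ⌊6294/2378⌋=2 ⌊7279/2378⌋=3 ⌊8264/2378⌋=3 ⌊9249/2378⌋=3 ⌊10234/2378⌋=4 ⌊11219/2378⌋=4
  n=10…19: ⌊12204/2378⌋=5 ⌊13189/2378⌋=5 ⌊14174/2378⌋=5 ⌊15159/2378⌋=6 ⌊16144/2378⌋=6 ⌊17129/2378⌋=7 ⌊18114/2378⌋=7 ⌊19099/2378⌋=8 ⌊20084/2378⌋=8 ⌊21069/2378⌋=8
  n=20…29: ⌊22054/2378⌋=9 ⌊23039/2378⌋=9 ⌊24024/2378⌋=10 ⌊25009/2378⌋=10 ⌊25994/2378⌋=10 ⌊26979/2378⌋=11 ⌊27964/2378⌋=11 ⌊28949/2378⌋=12 ⌊29934/2378⌋=12 ⌊30919/2378⌋=13
  n=30…39: ⌊31904/2378⌋=13 ⌊32889/2378⌋=13 ⌊33874/2378⌋=14 ⌊34859/2378⌋=14 ⌊35844/2378⌋=15 ⌊36829/2378⌋=15 ⌊37814/2378⌋=15 ⌊38799/2378⌋=16 ⌊39784/2378⌋=16 ⌊40769/2378⌋=17
  n=40…49: ⌊41754/2378⌋=17 ⌊42739/2378⌋=17 ⌊43724/2378⌋=18 ⌊44709/2378⌋=18 ⌊45694/2378⌋=19 ⌊46679/2378⌋=19 ⌊47664/2378⌋=20 ⌊48649/2378⌋=20 ⌊49634/2378⌋=20 ⌊50619/2378⌋=21
  n=50…59: ⌊51604/2378⌋=21 ⌊52589/2378⌋=22 ⌊53574/2378⌋=22 ⌊54559/2378⌋=22 ⌊55544/2378⌋=23 ⌊56529/2378⌋=23 ⌊57514/2378⌋=24 ⌊58499/2378⌋=24 ⌊59484/2378⌋=25 ⌊60469/2378⌋=25
  n=60…62: ⌊61454/2378⌋=25 ⌊62439/2378⌋=26 ⌊63424/2378⌋=26
s_n = t_(n+1) − t_n for n = 0 … 61 gives
prefix = 10101001010010101001010010101001010010100101010010100101010010
slide a length-3 window over [0..2] … [59..61] (60 windows); first occurrence of each distinct factor:
  [  0..  2] 101
  [  1..  3] 010
  [  4..  6] 100
  [  5..  7] 001
  (the other 56 windows repeat one of these)
distinct factors: {001, 010, 100, 101}
count = 4  (Sturmian bound for length 3 is 4)


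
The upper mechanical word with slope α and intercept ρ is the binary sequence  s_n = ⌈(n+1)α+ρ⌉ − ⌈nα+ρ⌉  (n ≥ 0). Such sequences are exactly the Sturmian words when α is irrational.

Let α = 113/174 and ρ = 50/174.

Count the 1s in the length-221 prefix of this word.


143

#1s = Σ_{n=0}^{220} s_n = Σ_{n=0}^{220} (⌈(n+1)α+ρ⌉ − ⌈nα+ρ⌉)
the sum telescopes: every ⌈nα+ρ⌉ with 0 < n < 221 appears once with + and once with −, leaving ⌈221α+ρ⌉ − ⌈0·α+ρ⌉
221α + ρ = (221·113 + 50) / 174 = 25023/174
ρ = 50/174
⌈25023/174⌉ = 144,  ⌈50/174⌉ = 1
#1s = 144 − 1 = 143


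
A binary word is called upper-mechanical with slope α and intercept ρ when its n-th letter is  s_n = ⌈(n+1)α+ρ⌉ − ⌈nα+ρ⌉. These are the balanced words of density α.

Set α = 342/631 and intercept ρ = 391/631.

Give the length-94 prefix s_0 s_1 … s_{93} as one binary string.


n=0: ⌈(1·342+391)/631⌉ − ⌈(0·342+391)/631⌉ = ⌈733/631⌉ − ⌈391/631⌉ = 2 − 1 = 1
n=1: ⌈(2·342+391)/631⌉ − ⌈(1·342+391)/631⌉ = ⌈1075/631⌉ − ⌈733/631⌉ = 2 − 2 = 0
n=2: ⌈(3·342+391)/631⌉ − ⌈(2·342+391)/631⌉ = ⌈1417/631⌉ − ⌈1075/631⌉ = 3 − 2 = 1
n=3: ⌈(4·342+391)/631⌉ − ⌈(3·342+391)/631⌉ = ⌈1759/631⌉ − ⌈1417/631⌉ = 3 − 3 = 0
n=4: ⌈(5·342+391)/631⌉ − ⌈(4·342+391)/631⌉ = ⌈2101/631⌉ − ⌈1759/631⌉ = 4 − 3 = 1
n=5: ⌈(6·342+391)/631⌉ − ⌈(5·342+391)/631⌉ = ⌈2443/631⌉ − ⌈2101/631⌉ = 4 − 4 = 0
n=6: ⌈(7·342+391)/631⌉ − ⌈(6·342+391)/631⌉ = ⌈2785/631⌉ − ⌈2443/631⌉ = 5 − 4 = 1
n=7: ⌈(8·342+391)/631⌉ − ⌈(7·342+391)/631⌉ = ⌈3127/631⌉ − ⌈2785/631⌉ = 5 − 5 = 0
n=8: ⌈(9·342+391)/631⌉ − ⌈(8·342+391)/631⌉ = ⌈3469/631⌉ − ⌈3127/631⌉ = 6 − 5 = 1
n=9: ⌈(10·342+391)/631⌉ − ⌈(9·342+391)/631⌉ = ⌈3811/631⌉ − ⌈3469/631⌉ = 7 − 6 = 1
n=10: ⌈(11·342+391)/631⌉ − ⌈(10·342+391)/631⌉ = ⌈4153/631⌉ − ⌈3811/631⌉ = 7 − 7 = 0
n=11: ⌈(12·342+391)/631⌉ − ⌈(11·342+391)/631⌉ = ⌈4495/631⌉ − ⌈4153/631⌉ = 8 − 7 = 1
n=12: ⌈(13·342+391)/631⌉ − ⌈(12·342+391)/631⌉ = ⌈4837/631⌉ − ⌈4495/631⌉ = 8 − 8 = 0
n=13: ⌈(14·342+391)/631⌉ − ⌈(13·342+391)/631⌉ = ⌈5179/631⌉ − ⌈4837/631⌉ = 9 − 8 = 1
n=14: ⌈(15·342+391)/631⌉ − ⌈(14·342+391)/631⌉ = ⌈5521/631⌉ − ⌈5179/631⌉ = 9 − 9 = 0
n=15: ⌈(16·342+391)/631⌉ − ⌈(15·342+391)/631⌉ = ⌈5863/631⌉ − ⌈5521/631⌉ = 10 − 9 = 1
n=16: ⌈(17·342+391)/631⌉ − ⌈(16·342+391)/631⌉ = ⌈6205/631⌉ − ⌈5863/631⌉ = 10 − 10 = 0
n=17: ⌈(18·342+391)/631⌉ − ⌈(17·342+391)/631⌉ = ⌈6547/631⌉ − ⌈6205/631⌉ = 11 − 10 = 1
n=18: ⌈(19·342+391)/631⌉ − ⌈(18·342+391)/631⌉ = ⌈6889/631⌉ − ⌈6547/631⌉ = 11 − 11 = 0
n=19: ⌈(20·342+391)/631⌉ − ⌈(19·342+391)/631⌉ = ⌈7231/631⌉ − ⌈6889/631⌉ = 12 − 11 = 1
n=20: ⌈(21·342+391)/631⌉ − ⌈(20·342+391)/631⌉ = ⌈7573/631⌉ − ⌈7231/631⌉ = 13 − 12 = 1
n=21: ⌈(22·342+391)/631⌉ − ⌈(21·342+391)/631⌉ = ⌈7915/631⌉ − ⌈7573/631⌉ = 13 − 13 = 0
n=22: ⌈(23·342+391)/631⌉ − ⌈(22·342+391)/631⌉ = ⌈8257/631⌉ − ⌈7915/631⌉ = 14 − 13 = 1
n=23: ⌈(24·342+391)/631⌉ − ⌈(23·342+391)/631⌉ = ⌈8599/631⌉ − ⌈8257/631⌉ = 14 − 14 = 0
n=24: ⌈(25·342+391)/631⌉ − ⌈(24·342+391)/631⌉ = ⌈8941/631⌉ − ⌈8599/631⌉ = 15 − 14 = 1
n=25: ⌈(26·342+391)/631⌉ − ⌈(25·342+391)/631⌉ = ⌈9283/631⌉ − ⌈8941/631⌉ = 15 − 15 = 0
n=26: ⌈(27·342+391)/631⌉ − ⌈(26·342+391)/631⌉ = ⌈9625/631⌉ − ⌈9283/631⌉ = 16 − 15 = 1
n=27: ⌈(28·342+391)/631⌉ − ⌈(27·342+391)/631⌉ = ⌈9967/631⌉ − ⌈9625/631⌉ = 16 − 16 = 0
n=28: ⌈(29·342+391)/631⌉ − ⌈(28·342+391)/631⌉ = ⌈10309/631⌉ − ⌈9967/631⌉ = 17 − 16 = 1
n=29: ⌈(30·342+391)/631⌉ − ⌈(29·342+391)/631⌉ = ⌈10651/631⌉ − ⌈10309/631⌉ = 17 − 17 = 0
n=30: ⌈(31·342+391)/631⌉ − ⌈(30·342+391)/631⌉ = ⌈10993/631⌉ − ⌈10651/631⌉ = 18 − 17 = 1
n=31: ⌈(32·342+391)/631⌉ − ⌈(31·342+391)/631⌉ = ⌈11335/631⌉ − ⌈10993/631⌉ = 18 − 18 = 0
n=32: ⌈(33·342+391)/631⌉ − ⌈(32·342+391)/631⌉ = ⌈11677/631⌉ − ⌈11335/631⌉ = 19 − 18 = 1
n=33: ⌈(34·342+391)/631⌉ − ⌈(33·342+391)/631⌉ = ⌈12019/631⌉ − ⌈11677/631⌉ = 20 − 19 = 1
n=34: ⌈(35·342+391)/631⌉ − ⌈(34·342+391)/631⌉ = ⌈12361/631⌉ − ⌈12019/631⌉ = 20 − 20 = 0
n=35: ⌈(36·342+391)/631⌉ − ⌈(35·342+391)/631⌉ = ⌈12703/631⌉ − ⌈12361/631⌉ = 21 − 20 = 1
n=36: ⌈(37·342+391)/631⌉ − ⌈(36·342+391)/631⌉ = ⌈13045/631⌉ − ⌈12703/631⌉ = 21 − 21 = 0
n=37: ⌈(38·342+391)/631⌉ − ⌈(37·342+391)/631⌉ = ⌈13387/631⌉ − ⌈13045/631⌉ = 22 − 21 = 1
n=38: ⌈(39·342+391)/631⌉ − ⌈(38·342+391)/631⌉ = ⌈13729/631⌉ − ⌈13387/631⌉ = 22 − 22 = 0
n=39: ⌈(40·342+391)/631⌉ − ⌈(39·342+391)/631⌉ = ⌈14071/631⌉ − ⌈13729/631⌉ = 23 − 22 = 1
n=40: ⌈(41·342+391)/631⌉ − ⌈(40·342+391)/631⌉ = ⌈14413/631⌉ − ⌈14071/631⌉ = 23 − 23 = 0
n=41: ⌈(42·342+391)/631⌉ − ⌈(41·342+391)/631⌉ = ⌈14755/631⌉ − ⌈14413/631⌉ = 24 − 23 = 1
n=42: ⌈(43·342+391)/631⌉ − ⌈(42·342+391)/631⌉ = ⌈15097/631⌉ − ⌈14755/631⌉ = 24 − 24 = 0
n=43: ⌈(44·342+391)/631⌉ − ⌈(43·342+391)/631⌉ = ⌈15439/631⌉ − ⌈15097/631⌉ = 25 − 24 = 1
n=44: ⌈(45·342+391)/631⌉ − ⌈(44·342+391)/631⌉ = ⌈15781/631⌉ − ⌈15439/631⌉ = 26 − 25 = 1
n=45: ⌈(46·342+391)/631⌉ − ⌈(45·342+391)/631⌉ = ⌈16123/631⌉ − ⌈15781/631⌉ = 26 − 26 = 0
n=46: ⌈(47·342+391)/631⌉ − ⌈(46·342+391)/631⌉ = ⌈16465/631⌉ − ⌈16123/631⌉ = 27 − 26 = 1
n=47: ⌈(48·342+391)/631⌉ − ⌈(47·342+391)/631⌉ = ⌈16807/631⌉ − ⌈16465/631⌉ = 27 − 27 = 0
n=48: ⌈(49·342+391)/631⌉ − ⌈(48·342+391)/631⌉ = ⌈17149/631⌉ − ⌈16807/631⌉ = 28 − 27 = 1
n=49: ⌈(50·342+391)/631⌉ − ⌈(49·342+391)/631⌉ = ⌈17491/631⌉ − ⌈17149/631⌉ = 28 − 28 = 0
n=50: ⌈(51·342+391)/631⌉ − ⌈(50·342+391)/631⌉ = ⌈17833/631⌉ − ⌈17491/631⌉ = 29 − 28 = 1
n=51: ⌈(52·342+391)/631⌉ − ⌈(51·342+391)/631⌉ = ⌈18175/631⌉ − ⌈17833/631⌉ = 29 − 29 = 0
n=52: ⌈(53·342+391)/631⌉ − ⌈(52·342+391)/631⌉ = ⌈18517/631⌉ − ⌈18175/631⌉ = 30 − 29 = 1
n=53: ⌈(54·342+391)/631⌉ − ⌈(53·342+391)/631⌉ = ⌈18859/631⌉ − ⌈18517/631⌉ = 30 − 30 = 0
n=54: ⌈(55·342+391)/631⌉ − ⌈(54·342+391)/631⌉ = ⌈19201/631⌉ − ⌈18859/631⌉ = 31 − 30 = 1
n=55: ⌈(56·342+391)/631⌉ − ⌈(55·342+391)/631⌉ = ⌈19543/631⌉ − ⌈19201/631⌉ = 31 − 31 = 0
n=56: ⌈(57·342+391)/631⌉ − ⌈(56·342+391)/631⌉ = ⌈19885/631⌉ − ⌈19543/631⌉ = 32 − 31 = 1
n=57: ⌈(58·342+391)/631⌉ − ⌈(57·342+391)/631⌉ = ⌈20227/631⌉ − ⌈19885/631⌉ = 33 − 32 = 1
n=58: ⌈(59·342+391)/631⌉ − ⌈(58·342+391)/631⌉ = ⌈20569/631⌉ − ⌈20227/631⌉ = 33 − 33 = 0
n=59: ⌈(60·342+391)/631⌉ − ⌈(59·342+391)/631⌉ = ⌈20911/631⌉ − ⌈20569/631⌉ = 34 − 33 = 1
n=60: ⌈(61·342+391)/631⌉ − ⌈(60·342+391)/631⌉ = ⌈21253/631⌉ − ⌈20911/631⌉ = 34 − 34 = 0
n=61: ⌈(62·342+391)/631⌉ − ⌈(61·342+391)/631⌉ = ⌈21595/631⌉ − ⌈21253/631⌉ = 35 − 34 = 1
n=62: ⌈(63·342+391)/631⌉ − ⌈(62·342+391)/631⌉ = ⌈21937/631⌉ − ⌈21595/631⌉ = 35 − 35 = 0
n=63: ⌈(64·342+391)/631⌉ − ⌈(63·342+391)/631⌉ = ⌈22279/631⌉ − ⌈21937/631⌉ = 36 − 35 = 1
n=64: ⌈(65·342+391)/631⌉ − ⌈(64·342+391)/631⌉ = ⌈22621/631⌉ − ⌈22279/631⌉ = 36 − 36 = 0
n=65: ⌈(66·342+391)/631⌉ − ⌈(65·342+391)/631⌉ = ⌈22963/631⌉ − ⌈22621/631⌉ = 37 − 36 = 1
n=66: ⌈(67·342+391)/631⌉ − ⌈(66·342+391)/631⌉ = ⌈23305/631⌉ − ⌈22963/631⌉ = 37 − 37 = 0
n=67: ⌈(68·342+391)/631⌉ − ⌈(67·342+391)/631⌉ = ⌈23647/631⌉ − ⌈23305/631⌉ = 38 − 37 = 1
n=68: ⌈(69·342+391)/631⌉ − ⌈(68·342+391)/631⌉ = ⌈23989/631⌉ − ⌈23647/631⌉ = 39 − 38 = 1
n=69: ⌈(70·342+391)/631⌉ − ⌈(69·342+391)/631⌉ = ⌈24331/631⌉ − ⌈23989/631⌉ = 39 − 39 = 0
n=70: ⌈(71·342+391)/631⌉ − ⌈(70·342+391)/631⌉ = ⌈24673/631⌉ − ⌈24331/631⌉ = 40 − 39 = 1
n=71: ⌈(72·342+391)/631⌉ − ⌈(71·342+391)/631⌉ = ⌈25015/631⌉ − ⌈24673/631⌉ = 40 − 40 = 0
n=72: ⌈(73·342+391)/631⌉ − ⌈(72·342+391)/631⌉ = ⌈25357/631⌉ − ⌈25015/631⌉ = 41 − 40 = 1
n=73: ⌈(74·342+391)/631⌉ − ⌈(73·342+391)/631⌉ = ⌈25699/631⌉ − ⌈25357/631⌉ = 41 − 41 = 0
n=74: ⌈(75·342+391)/631⌉ − ⌈(74·342+391)/631⌉ = ⌈26041/631⌉ − ⌈25699/631⌉ = 42 − 41 = 1
n=75: ⌈(76·342+391)/631⌉ − ⌈(75·342+391)/631⌉ = ⌈26383/631⌉ − ⌈26041/631⌉ = 42 − 42 = 0
n=76: ⌈(77·342+391)/631⌉ − ⌈(76·342+391)/631⌉ = ⌈26725/631⌉ − ⌈26383/631⌉ = 43 − 42 = 1
n=77: ⌈(78·342+391)/631⌉ − ⌈(77·342+391)/631⌉ = ⌈27067/631⌉ − ⌈26725/631⌉ = 43 − 43 = 0
n=78: ⌈(79·342+391)/631⌉ − ⌈(78·342+391)/631⌉ = ⌈27409/631⌉ − ⌈27067/631⌉ = 44 − 43 = 1
n=79: ⌈(80·342+391)/631⌉ − ⌈(79·342+391)/631⌉ = ⌈27751/631⌉ − ⌈27409/631⌉ = 44 − 44 = 0
n=80: ⌈(81·342+391)/631⌉ − ⌈(80·342+391)/631⌉ = ⌈28093/631⌉ − ⌈27751/631⌉ = 45 − 44 = 1
n=81: ⌈(82·342+391)/631⌉ − ⌈(81·342+391)/631⌉ = ⌈28435/631⌉ − ⌈28093/631⌉ = 46 − 45 = 1
n=82: ⌈(83·342+391)/631⌉ − ⌈(82·342+391)/631⌉ = ⌈28777/631⌉ − ⌈28435/631⌉ = 46 − 46 = 0
n=83: ⌈(84·342+391)/631⌉ − ⌈(83·342+391)/631⌉ = ⌈29119/631⌉ − ⌈28777/631⌉ = 47 − 46 = 1
n=84: ⌈(85·342+391)/631⌉ − ⌈(84·342+391)/631⌉ = ⌈29461/631⌉ − ⌈29119/631⌉ = 47 − 47 = 0
n=85: ⌈(86·342+391)/631⌉ − ⌈(85·342+391)/631⌉ = ⌈29803/631⌉ − ⌈29461/631⌉ = 48 − 47 = 1
n=86: ⌈(87·342+391)/631⌉ − ⌈(86·342+391)/631⌉ = ⌈30145/631⌉ − ⌈29803/631⌉ = 48 − 48 = 0
n=87: ⌈(88·342+391)/631⌉ − ⌈(87·342+391)/631⌉ = ⌈30487/631⌉ − ⌈30145/631⌉ = 49 − 48 = 1
n=88: ⌈(89·342+391)/631⌉ − ⌈(88·342+391)/631⌉ = ⌈30829/631⌉ − ⌈30487/631⌉ = 49 − 49 = 0
n=89: ⌈(90·342+391)/631⌉ − ⌈(89·342+391)/631⌉ = ⌈31171/631⌉ − ⌈30829/631⌉ = 50 − 49 = 1
n=90: ⌈(91·342+391)/631⌉ − ⌈(90·342+391)/631⌉ = ⌈31513/631⌉ − ⌈31171/631⌉ = 50 − 50 = 0
n=91: ⌈(92·342+391)/631⌉ − ⌈(91·342+391)/631⌉ = ⌈31855/631⌉ − ⌈31513/631⌉ = 51 − 50 = 1
n=92: ⌈(93·342+391)/631⌉ − ⌈(92·342+391)/631⌉ = ⌈32197/631⌉ − ⌈31855/631⌉ = 52 − 51 = 1
n=93: ⌈(94·342+391)/631⌉ − ⌈(93·342+391)/631⌉ = ⌈32539/631⌉ − ⌈32197/631⌉ = 52 − 52 = 0

1010101011010101010110101010101011010101010110101010101011010101010110101010101011010101010110


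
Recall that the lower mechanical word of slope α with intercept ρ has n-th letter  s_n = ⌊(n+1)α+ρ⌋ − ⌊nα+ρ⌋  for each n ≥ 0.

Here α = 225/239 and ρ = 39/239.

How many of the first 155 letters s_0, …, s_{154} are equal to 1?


#1s = Σ_{n=0}^{154} s_n = Σ_{n=0}^{154} (⌊(n+1)α+ρ⌋ − ⌊nα+ρ⌋)
the sum telescopes: every ⌊nα+ρ⌋ with 0 < n < 155 appears once with + and once with −, leaving ⌊155α+ρ⌋ − ⌊0·α+ρ⌋
155α + ρ = (155·225 + 39) / 239 = 34914/239
ρ = 39/239
⌊34914/239⌋ = 146,  ⌊39/239⌋ = 0
#1s = 146 − 0 = 146

146


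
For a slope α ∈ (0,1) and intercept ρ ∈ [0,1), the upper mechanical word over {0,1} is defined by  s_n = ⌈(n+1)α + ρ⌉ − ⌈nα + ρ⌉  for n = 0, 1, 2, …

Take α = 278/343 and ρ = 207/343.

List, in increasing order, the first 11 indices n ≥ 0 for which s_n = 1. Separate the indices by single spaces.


0 1 2 4 5 6 7 9 10 11 12

n=0: ⌈485/343⌉−⌈207/343⌉ = 2−1 = 1  ← one
n=1: ⌈763/343⌉−⌈485/343⌉ = 3−2 = 1  ← one
n=2: ⌈1041/343⌉−⌈763/343⌉ = 4−3 = 1  ← one
n=3: ⌈1319/343⌉−⌈1041/343⌉ = 4−4 = 0
n=4: ⌈1597/343⌉−⌈1319/343⌉ = 5−4 = 1  ← one
n=5: ⌈1875/343⌉−⌈1597/343⌉ = 6−5 = 1  ← one
n=6: ⌈2153/343⌉−⌈1875/343⌉ = 7−6 = 1  ← one
n=7: ⌈2431/343⌉−⌈2153/343⌉ = 8−7 = 1  ← one
n=8: ⌈2709/343⌉−⌈2431/343⌉ = 8−8 = 0
n=9: ⌈2987/343⌉−⌈2709/343⌉ = 9−8 = 1  ← one
n=10: ⌈3265/343⌉−⌈2987/343⌉ = 10−9 = 1  ← one
n=11: ⌈3543/343⌉−⌈3265/343⌉ = 11−10 = 1  ← one
n=12: ⌈3821/343⌉−⌈3543/343⌉ = 12−11 = 1  ← one
positions of the first 11 ones: 0 1 2 4 5 6 7 9 10 11 12


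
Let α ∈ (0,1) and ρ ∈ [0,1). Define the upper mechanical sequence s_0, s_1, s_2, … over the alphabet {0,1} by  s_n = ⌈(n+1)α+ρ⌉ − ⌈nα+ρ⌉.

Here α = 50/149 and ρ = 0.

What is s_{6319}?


0

(n+1)α + ρ = (6320·50) / 149 = 316000/149
nα + ρ     = (6319·50) / 149 = 315950/149
⌈316000/149⌉ = 2121,  ⌈315950/149⌉ = 2121
s_{6319} = 2121 − 2121 = 0


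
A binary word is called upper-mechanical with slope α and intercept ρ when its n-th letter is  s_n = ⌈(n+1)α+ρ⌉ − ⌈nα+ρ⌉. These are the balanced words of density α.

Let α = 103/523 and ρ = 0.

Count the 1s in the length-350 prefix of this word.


69

#1s = Σ_{n=0}^{349} s_n = Σ_{n=0}^{349} (⌈(n+1)α+ρ⌉ − ⌈nα+ρ⌉)
the sum telescopes: every ⌈nα+ρ⌉ with 0 < n < 350 appears once with + and once with −, leaving ⌈350α+ρ⌉ − ⌈0·α+ρ⌉
350α + ρ = (350·103) / 523 = 36050/523
ρ = 0/523
⌈36050/523⌉ = 69,  ⌈0/523⌉ = 0
#1s = 69 − 0 = 69


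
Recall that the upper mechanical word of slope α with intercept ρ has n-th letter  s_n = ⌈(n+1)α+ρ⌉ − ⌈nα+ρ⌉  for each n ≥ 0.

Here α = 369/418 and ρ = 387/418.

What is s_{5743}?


1

(n+1)α + ρ = (5744·369 + 387) / 418 = 2119923/418
nα + ρ     = (5743·369 + 387) / 418 = 2119554/418
⌈2119923/418⌉ = 5072,  ⌈2119554/418⌉ = 5071
s_{5743} = 5072 − 5071 = 1
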